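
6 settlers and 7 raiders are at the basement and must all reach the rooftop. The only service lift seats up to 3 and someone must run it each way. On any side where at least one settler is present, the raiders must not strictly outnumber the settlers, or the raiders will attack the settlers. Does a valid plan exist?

The raiders already outnumber the settlers at the basement before anyone moves, so the starting position itself is disallowed.

No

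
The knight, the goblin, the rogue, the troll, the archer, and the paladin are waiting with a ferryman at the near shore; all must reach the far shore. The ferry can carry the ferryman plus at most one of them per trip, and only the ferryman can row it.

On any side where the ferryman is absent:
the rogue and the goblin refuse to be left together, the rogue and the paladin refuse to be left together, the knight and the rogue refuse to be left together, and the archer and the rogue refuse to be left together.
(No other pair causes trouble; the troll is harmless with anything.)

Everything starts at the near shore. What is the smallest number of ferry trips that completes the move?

Following every safe sequence of crossings from the start, the most of the 6 that can be at the far shore as the ferry arrives there on crossings 1, 3, 5 is 1, 2, 3 respectively; the best ever achieved is 3 of 6.
From crossing 7 on, no configuration arises that was not already reachable earlier: only 22 distinct safe configurations (who is on which side, and where the ferry is) can ever be reached, none of them has everyone across, and every continuation just revisits them. So no valid plan exists.

impossible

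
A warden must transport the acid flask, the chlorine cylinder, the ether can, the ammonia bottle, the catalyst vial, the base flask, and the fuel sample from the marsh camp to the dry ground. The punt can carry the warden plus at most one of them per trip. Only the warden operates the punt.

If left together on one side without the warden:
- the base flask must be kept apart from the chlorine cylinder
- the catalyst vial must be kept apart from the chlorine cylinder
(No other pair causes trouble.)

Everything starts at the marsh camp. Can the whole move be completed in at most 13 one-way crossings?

No

Counting alone: the warden can take at most 1 across per trip to the dry ground, so moving all 7 needs at least 7 loaded trips out, with a return between consecutive ones — at least 13 crossings.
The safety rule pushes this higher. Following every safe sequence of crossings, the most of the 7 that can be at the dry ground as the punt arrives there on crossing 13 is 6 — never all 7.
So the move cannot be finished within 13 crossings. (The shortest complete plan takes 15:)
1. Warden goes to the dry ground with the chlorine cylinder.
2. Warden goes back to the marsh camp alone.
3. Warden goes to the dry ground with the acid flask.
4. Warden goes back to the marsh camp alone.
5. Warden goes to the dry ground with the ether can.
6. Warden goes back to the marsh camp alone.
7. Warden goes to the dry ground with the ammonia bottle.
8. Warden goes back to the marsh camp alone.
9. Warden goes to the dry ground with the catalyst vial.
10. Warden goes back to the marsh camp with the chlorine cylinder.
11. Warden goes to the dry ground with the base flask.
12. Warden goes back to the marsh camp alone.
13. Warden goes to the dry ground with the fuel sample.
14. Warden goes back to the marsh camp alone.
15. Warden goes to the dry ground with the chlorine cylinder.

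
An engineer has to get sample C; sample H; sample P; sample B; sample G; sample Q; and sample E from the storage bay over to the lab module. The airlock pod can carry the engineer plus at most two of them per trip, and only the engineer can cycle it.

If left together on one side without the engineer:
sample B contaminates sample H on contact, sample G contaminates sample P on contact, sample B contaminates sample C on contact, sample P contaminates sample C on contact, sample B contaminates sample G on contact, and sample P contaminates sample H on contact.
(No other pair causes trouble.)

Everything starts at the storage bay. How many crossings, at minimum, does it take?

9

Counting alone: the engineer can take at most 2 across per trip to the lab module, so moving all 7 needs at least 4 loaded trips out, with a return between consecutive ones — at least 7 crossings.
The safety rule pushes this higher. Following every safe sequence of crossings, the most of the 7 that can be at the lab module as the airlock pod arrives there on crossing 7 is 6 — never all 7.
So no plan with fewer than 9 crossings exists, and this one achieves 9:
1. Engineer goes to the lab module with sample B and sample P.  [the storage bay: sample C, sample E, sample G, sample H, sample Q | the lab module: sample B, sample P]
2. Engineer goes back to the storage bay alone.  [the storage bay: sample C, sample E, sample G, sample H, sample Q | the lab module: sample B, sample P]
3. Engineer goes to the lab module with sample C.  [the storage bay: sample E, sample G, sample H, sample Q | the lab module: sample B, sample C, sample P]
4. Engineer goes back to the storage bay with sample B and sample P.  [the storage bay: sample B, sample E, sample G, sample H, sample P, sample Q | the lab module: sample C]
5. Engineer goes to the lab module with sample G and sample H.  [the storage bay: sample B, sample E, sample P, sample Q | the lab module: sample C, sample G, sample H]
6. Engineer goes back to the storage bay alone.  [the storage bay: sample B, sample E, sample P, sample Q | the lab module: sample C, sample G, sample H]
7. Engineer goes to the lab module with sample E and sample Q.  [the storage bay: sample B, sample P | the lab module: sample C, sample E, sample G, sample H, sample Q]
8. Engineer goes back to the storage bay alone.  [the storage bay: sample B, sample P | the lab module: sample C, sample E, sample G, sample H, sample Q]
9. Engineer goes to the lab module with sample B and sample P.  [the storage bay: — | the lab module: sample B, sample C, sample E, sample G, sample H, sample P, sample Q]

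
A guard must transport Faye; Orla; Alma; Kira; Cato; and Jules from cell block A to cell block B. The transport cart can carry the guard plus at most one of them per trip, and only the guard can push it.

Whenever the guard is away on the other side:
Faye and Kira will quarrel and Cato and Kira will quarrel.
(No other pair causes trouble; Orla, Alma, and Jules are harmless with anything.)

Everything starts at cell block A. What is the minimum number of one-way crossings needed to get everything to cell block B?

Counting alone: the guard can take at most 1 across per trip to cell block B, so moving all 6 needs at least 6 loaded trips out, with a return between consecutive ones — at least 11 crossings.
The safety rule pushes this higher. Following every safe sequence of crossings, the most of the 6 that can be at cell block B as the transport cart arrives there on crossing 11 is 5 — never all 6.
So no plan with fewer than 13 crossings exists, and this one achieves 13:
1. Guard goes to cell block B with Kira.
2. Guard goes back to cell block A alone.
3. Guard goes to cell block B with Faye.
4. Guard goes back to cell block A with Kira.
5. Guard goes to cell block B with Cato.
6. Guard goes back to cell block A alone.
7. Guard goes to cell block B with Orla.
8. Guard goes back to cell block A alone.
9. Guard goes to cell block B with Alma.
10. Guard goes back to cell block A alone.
11. Guard goes to cell block B with Jules.
12. Guard goes back to cell block A alone.
13. Guard goes to cell block B with Kira.

13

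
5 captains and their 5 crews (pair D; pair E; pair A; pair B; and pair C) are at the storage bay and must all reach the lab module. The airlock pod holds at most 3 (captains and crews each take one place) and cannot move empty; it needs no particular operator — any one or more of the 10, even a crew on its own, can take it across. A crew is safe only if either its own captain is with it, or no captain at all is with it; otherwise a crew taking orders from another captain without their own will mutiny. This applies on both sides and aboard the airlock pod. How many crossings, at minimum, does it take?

11

Counting alone: each trip to the lab module takes at most 3 across and each return brings at least 1 back, so after t trips out (and t−1 returns) at most 3t − (t−1) of the 10 are across; that first reaches 10 at t = 5, so at least 9 crossings are needed.
The safety rule pushes this higher. Following every safe sequence of crossings, the most of the 10 that can be at the lab module as the airlock pod arrives there on crossing 9 is 9 — never all 10.
So no plan with fewer than 11 crossings exists, and this one achieves 11:
1. captain D and crew D cross → the lab module.
2. captain D crosses ← the storage bay.
3. crew A, crew B, and crew E cross → the lab module.
4. crew D crosses ← the storage bay.
5. captain A, captain B, and captain E cross → the lab module.
6. captain E and crew E cross ← the storage bay.
7. captain C, captain D, and captain E cross → the lab module.
8. crew A crosses ← the storage bay.
9. crew D and crew E cross → the lab module.
10. crew D crosses ← the storage bay.
11. crew A, crew C, and crew D cross → the lab module.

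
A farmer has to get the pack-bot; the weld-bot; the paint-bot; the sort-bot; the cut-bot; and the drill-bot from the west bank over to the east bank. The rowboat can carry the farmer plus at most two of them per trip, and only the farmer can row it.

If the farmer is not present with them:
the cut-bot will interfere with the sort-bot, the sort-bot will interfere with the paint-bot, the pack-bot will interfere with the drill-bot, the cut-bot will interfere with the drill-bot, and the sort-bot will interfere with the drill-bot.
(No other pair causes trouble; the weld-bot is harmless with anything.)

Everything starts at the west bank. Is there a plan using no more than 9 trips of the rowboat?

Yes — this plan uses 9 crossings (≤ 9):
1. Farmer goes to the east bank with the drill-bot and the sort-bot.
2. Farmer goes back to the west bank with the sort-bot.
3. Farmer goes to the east bank with the pack-bot and the sort-bot.
4. Farmer goes back to the west bank with the drill-bot.
5. Farmer goes to the east bank with the cut-bot and the weld-bot.
6. Farmer goes back to the west bank with the sort-bot.
7. Farmer goes to the east bank with the paint-bot and the sort-bot.
8. Farmer goes back to the west bank with the sort-bot.
9. Farmer goes to the east bank with the drill-bot and the sort-bot.

Yes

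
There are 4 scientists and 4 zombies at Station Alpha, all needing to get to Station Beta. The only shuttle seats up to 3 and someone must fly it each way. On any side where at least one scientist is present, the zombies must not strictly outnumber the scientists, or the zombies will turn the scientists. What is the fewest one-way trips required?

9

Counting alone: each trip to Station Beta takes at most 3 across and each return brings at least 1 back, so after t trips out (and t−1 returns) at most 3t − (t−1) of the 8 are across; that first reaches 8 at t = 4, so at least 7 crossings are needed.
The safety rule pushes this higher. Following every safe sequence of crossings, the most of the 8 that can be at Station Beta as the shuttle arrives there on crossing 7 is 7 — never all 8.
So no plan with fewer than 9 crossings exists, and this one achieves 9:
1. 2 zombies → Station Beta.  (Station Alpha: 4S 2Z; Station Beta: 0S 2Z)
2. 1 zombie ← Station Alpha.  (Station Alpha: 4S 3Z; Station Beta: 0S 1Z)
3. 3 zombies → Station Beta.  (Station Alpha: 4S 0Z; Station Beta: 0S 4Z)
4. 1 zombie ← Station Alpha.  (Station Alpha: 4S 1Z; Station Beta: 0S 3Z)
5. 3 scientists → Station Beta.  (Station Alpha: 1S 1Z; Station Beta: 3S 3Z)
6. 1 scientist and 1 zombie ← Station Alpha.  (Station Alpha: 2S 2Z; Station Beta: 2S 2Z)
7. 2 scientists → Station Beta.  (Station Alpha: 0S 2Z; Station Beta: 4S 2Z)
8. 1 zombie ← Station Alpha.  (Station Alpha: 0S 3Z; Station Beta: 4S 1Z)
9. 3 zombies → Station Beta.  (Station Alpha: 0S 0Z; Station Beta: 4S 4Z)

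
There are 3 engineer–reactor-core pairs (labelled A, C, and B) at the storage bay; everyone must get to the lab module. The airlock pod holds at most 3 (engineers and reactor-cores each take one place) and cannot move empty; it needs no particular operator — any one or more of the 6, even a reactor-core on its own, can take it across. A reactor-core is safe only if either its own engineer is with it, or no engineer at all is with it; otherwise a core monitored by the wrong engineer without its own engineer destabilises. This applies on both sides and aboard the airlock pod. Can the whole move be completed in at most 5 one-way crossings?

Yes

Yes — this plan uses 5 crossings (≤ 5):
1. engineer A and reactor-core A cross → the lab module.
2. engineer A crosses ← the storage bay.
3. engineer A, engineer B, and engineer C cross → the lab module.
4. reactor-core A crosses ← the storage bay.
5. reactor-core A, reactor-core B, and reactor-core C cross → the lab module.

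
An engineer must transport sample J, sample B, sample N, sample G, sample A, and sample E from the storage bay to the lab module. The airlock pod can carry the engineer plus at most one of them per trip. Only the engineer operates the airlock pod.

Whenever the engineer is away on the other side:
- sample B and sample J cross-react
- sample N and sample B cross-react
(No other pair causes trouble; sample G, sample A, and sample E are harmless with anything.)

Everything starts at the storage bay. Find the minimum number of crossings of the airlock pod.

Counting alone: the engineer can take at most 1 across per trip to the lab module, so moving all 6 needs at least 6 loaded trips out, with a return between consecutive ones — at least 11 crossings.
The safety rule pushes this higher. Following every safe sequence of crossings, the most of the 6 that can be at the lab module as the airlock pod arrives there on crossing 11 is 5 — never all 6.
So no plan with fewer than 13 crossings exists, and this one achieves 13:
1. Engineer goes to the lab module with sample B.
2. Engineer goes back to the storage bay alone.
3. Engineer goes to the lab module with sample J.
4. Engineer goes back to the storage bay with sample B.
5. Engineer goes to the lab module with sample N.
6. Engineer goes back to the storage bay alone.
7. Engineer goes to the lab module with sample G.
8. Engineer goes back to the storage bay alone.
9. Engineer goes to the lab module with sample A.
10. Engineer goes back to the storage bay alone.
11. Engineer goes to the lab module with sample E.
12. Engineer goes back to the storage bay alone.
13. Engineer goes to the lab module with sample B.

13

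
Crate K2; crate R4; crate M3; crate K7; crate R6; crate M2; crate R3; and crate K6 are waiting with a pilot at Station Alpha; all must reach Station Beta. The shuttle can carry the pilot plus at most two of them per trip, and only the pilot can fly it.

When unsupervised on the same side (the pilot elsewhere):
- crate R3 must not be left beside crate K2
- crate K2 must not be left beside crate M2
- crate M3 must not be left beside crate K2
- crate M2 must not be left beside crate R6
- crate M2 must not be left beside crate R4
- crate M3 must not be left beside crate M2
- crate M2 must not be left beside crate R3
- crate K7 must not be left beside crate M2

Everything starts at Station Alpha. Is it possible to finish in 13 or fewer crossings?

Yes — this plan uses 13 crossings (≤ 13):
1. Pilot goes to Station Beta with crate K2 and crate M2.  [Station Alpha: crate K6, crate K7, crate M3, crate R3, crate R4, crate R6 | Station Beta: crate K2, crate M2]
2. Pilot goes back to Station Alpha with crate K2.  [Station Alpha: crate K2, crate K6, crate K7, crate M3, crate R3, crate R4, crate R6 | Station Beta: crate M2]
3. Pilot goes to Station Beta with crate K2 and crate R4.  [Station Alpha: crate K6, crate K7, crate M3, crate R3, crate R6 | Station Beta: crate K2, crate M2, crate R4]
4. Pilot goes back to Station Alpha with crate M2.  [Station Alpha: crate K6, crate K7, crate M2, crate M3, crate R3, crate R6 | Station Beta: crate K2, crate R4]
5. Pilot goes to Station Beta with crate K7 and crate M2.  [Station Alpha: crate K6, crate M3, crate R3, crate R6 | Station Beta: crate K2, crate K7, crate M2, crate R4]
6. Pilot goes back to Station Alpha with crate M2.  [Station Alpha: crate K6, crate M2, crate M3, crate R3, crate R6 | Station Beta: crate K2, crate K7, crate R4]
7. Pilot goes to Station Beta with crate M2 and crate R6.  [Station Alpha: crate K6, crate M3, crate R3 | Station Beta: crate K2, crate K7, crate M2, crate R4, crate R6]
8. Pilot goes back to Station Alpha with crate M2.  [Station Alpha: crate K6, crate M2, crate M3, crate R3 | Station Beta: crate K2, crate K7, crate R4, crate R6]
9. Pilot goes to Station Beta with crate M3 and crate R3.  [Station Alpha: crate K6, crate M2 | Station Beta: crate K2, crate K7, crate M3, crate R3, crate R4, crate R6]
10. Pilot goes back to Station Alpha with crate K2.  [Station Alpha: crate K2, crate K6, crate M2 | Station Beta: crate K7, crate M3, crate R3, crate R4, crate R6]
11. Pilot goes to Station Beta with crate K2 and crate K6.  [Station Alpha: crate M2 | Station Beta: crate K2, crate K6, crate K7, crate M3, crate R3, crate R4, crate R6]
12. Pilot goes back to Station Alpha with crate K2.  [Station Alpha: crate K2, crate M2 | Station Beta: crate K6, crate K7, crate M3, crate R3, crate R4, crate R6]
13. Pilot goes to Station Beta with crate K2 and crate M2.  [Station Alpha: — | Station Beta: crate K2, crate K6, crate K7, crate M2, crate M3, crate R3, crate R4, crate R6]

Yes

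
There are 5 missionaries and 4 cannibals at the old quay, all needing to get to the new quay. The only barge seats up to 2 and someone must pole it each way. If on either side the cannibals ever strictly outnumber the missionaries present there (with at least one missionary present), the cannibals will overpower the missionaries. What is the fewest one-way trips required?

Counting alone: each trip to the new quay takes at most 2 across and each return brings at least 1 back, so after t trips out (and t−1 returns) at most 2t − (t−1) of the 9 are across; that first reaches 9 at t = 8, so at least 15 crossings are needed.
The plan below uses exactly 15 crossings, so it is optimal:
1. 2 cannibals → the new quay.  (the old quay: 5M 2C; the new quay: 0M 2C)
2. 1 cannibal ← the old quay.  (the old quay: 5M 3C; the new quay: 0M 1C)
3. 2 cannibals → the new quay.  (the old quay: 5M 1C; the new quay: 0M 3C)
4. 1 cannibal ← the old quay.  (the old quay: 5M 2C; the new quay: 0M 2C)
5. 2 missionaries → the new quay.  (the old quay: 3M 2C; the new quay: 2M 2C)
6. 1 cannibal ← the old quay.  (the old quay: 3M 3C; the new quay: 2M 1C)
7. 1 missionary and 1 cannibal → the new quay.  (the old quay: 2M 2C; the new quay: 3M 2C)
8. 1 missionary ← the old quay.  (the old quay: 3M 2C; the new quay: 2M 2C)
9. 1 missionary and 1 cannibal → the new quay.  (the old quay: 2M 1C; the new quay: 3M 3C)
10. 1 cannibal ← the old quay.  (the old quay: 2M 2C; the new quay: 3M 2C)
11. 1 missionary and 1 cannibal → the new quay.  (the old quay: 1M 1C; the new quay: 4M 3C)
12. 1 missionary ← the old quay.  (the old quay: 2M 1C; the new quay: 3M 3C)
13. 1 missionary and 1 cannibal → the new quay.  (the old quay: 1M 0C; the new quay: 4M 4C)
14. 1 cannibal ← the old quay.  (the old quay: 1M 1C; the new quay: 4M 3C)
15. 1 missionary and 1 cannibal → the new quay.  (the old quay: 0M 0C; the new quay: 5M 4C)

15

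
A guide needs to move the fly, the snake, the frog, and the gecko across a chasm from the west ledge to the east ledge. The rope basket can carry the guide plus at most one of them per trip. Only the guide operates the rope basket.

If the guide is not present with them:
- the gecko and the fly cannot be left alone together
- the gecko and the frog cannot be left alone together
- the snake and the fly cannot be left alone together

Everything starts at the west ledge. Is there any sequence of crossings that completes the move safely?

No

Whatever the first load, the items left behind include a forbidden pair without the guide. No opening move is safe, so no plan exists.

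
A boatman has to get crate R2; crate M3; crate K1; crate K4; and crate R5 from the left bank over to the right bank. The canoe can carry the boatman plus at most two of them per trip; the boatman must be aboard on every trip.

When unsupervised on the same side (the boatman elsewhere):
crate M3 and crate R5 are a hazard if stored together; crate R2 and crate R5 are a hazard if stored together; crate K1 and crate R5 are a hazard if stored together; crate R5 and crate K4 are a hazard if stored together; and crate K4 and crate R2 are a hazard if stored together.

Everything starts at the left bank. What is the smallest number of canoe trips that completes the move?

7

Counting alone: the boatman can take at most 2 across per trip to the right bank, so moving all 5 needs at least 3 loaded trips out, with a return between consecutive ones — at least 5 crossings.
The safety rule pushes this higher. Following every safe sequence of crossings, the most of the 5 that can be at the right bank as the canoe arrives there on crossing 5 is 4 — never all 5.
So no plan with fewer than 7 crossings exists, and this one achieves 7:
1. Boatman goes to the right bank with crate R2 and crate R5.  [the left bank: crate K1, crate K4, crate M3 | the right bank: crate R2, crate R5]
2. Boatman goes back to the left bank with crate R2.  [the left bank: crate K1, crate K4, crate M3, crate R2 | the right bank: crate R5]
3. Boatman goes to the right bank with crate M3 and crate R2.  [the left bank: crate K1, crate K4 | the right bank: crate M3, crate R2, crate R5]
4. Boatman goes back to the left bank with crate R5.  [the left bank: crate K1, crate K4, crate R5 | the right bank: crate M3, crate R2]
5. Boatman goes to the right bank with crate K1 and crate K4.  [the left bank: crate R5 | the right bank: crate K1, crate K4, crate M3, crate R2]
6. Boatman goes back to the left bank with crate R2.  [the left bank: crate R2, crate R5 | the right bank: crate K1, crate K4, crate M3]
7. Boatman goes to the right bank with crate R2 and crate R5.  [the left bank: — | the right bank: crate K1, crate K4, crate M3, crate R2, crate R5]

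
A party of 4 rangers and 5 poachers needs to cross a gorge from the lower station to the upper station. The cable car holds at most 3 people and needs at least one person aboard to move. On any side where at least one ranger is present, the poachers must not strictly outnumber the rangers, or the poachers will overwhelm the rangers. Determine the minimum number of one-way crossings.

impossible

The poachers already outnumber the rangers at the lower station before anyone moves, so the starting position itself is disallowed.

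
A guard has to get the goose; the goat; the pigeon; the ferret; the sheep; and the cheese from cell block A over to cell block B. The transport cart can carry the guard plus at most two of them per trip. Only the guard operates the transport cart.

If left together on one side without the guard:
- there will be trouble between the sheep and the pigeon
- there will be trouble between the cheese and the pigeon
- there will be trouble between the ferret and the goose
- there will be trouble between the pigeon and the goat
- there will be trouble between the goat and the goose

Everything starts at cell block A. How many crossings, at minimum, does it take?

Counting alone: the guard can take at most 2 across per trip to cell block B, so moving all 6 needs at least 3 loaded trips out, with a return between consecutive ones — at least 5 crossings.
The safety rule pushes this higher. Following every safe sequence of crossings, the most of the 6 that can be at cell block B as the transport cart arrives there on crossing 5 is 5 — never all 6.
So no plan with fewer than 7 crossings exists, and this one achieves 7:
1. Guard goes to cell block B with the goose and the pigeon.  [cell block A: the cheese, the ferret, the goat, the sheep | cell block B: the goose, the pigeon]
2. Guard goes back to cell block A alone.  [cell block A: the cheese, the ferret, the goat, the sheep | cell block B: the goose, the pigeon]
3. Guard goes to cell block B with the ferret and the goat.  [cell block A: the cheese, the sheep | cell block B: the ferret, the goat, the goose, the pigeon]
4. Guard goes back to cell block A with the goose and the pigeon.  [cell block A: the cheese, the goose, the pigeon, the sheep | cell block B: the ferret, the goat]
5. Guard goes to cell block B with the cheese and the sheep.  [cell block A: the goose, the pigeon | cell block B: the cheese, the ferret, the goat, the sheep]
6. Guard goes back to cell block A alone.  [cell block A: the goose, the pigeon | cell block B: the cheese, the ferret, the goat, the sheep]
7. Guard goes to cell block B with the goose and the pigeon.  [cell block A: — | cell block B: the cheese, the ferret, the goat, the goose, the pigeon, the sheep]

7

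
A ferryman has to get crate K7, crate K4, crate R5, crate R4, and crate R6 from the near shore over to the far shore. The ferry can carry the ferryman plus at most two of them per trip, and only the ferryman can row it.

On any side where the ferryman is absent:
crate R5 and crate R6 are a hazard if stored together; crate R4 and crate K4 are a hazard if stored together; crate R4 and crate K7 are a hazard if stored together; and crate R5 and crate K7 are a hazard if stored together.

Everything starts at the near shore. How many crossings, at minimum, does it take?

7

Counting alone: the ferryman can take at most 2 across per trip to the far shore, so moving all 5 needs at least 3 loaded trips out, with a return between consecutive ones — at least 5 crossings.
The safety rule pushes this higher. Following every safe sequence of crossings, the most of the 5 that can be at the far shore as the ferry arrives there on crossing 5 is 4 — never all 5.
So no plan with fewer than 7 crossings exists, and this one achieves 7:
1. Ferryman goes to the far shore with crate R4 and crate R5.
2. Ferryman goes back to the near shore alone.
3. Ferryman goes to the far shore with crate K7.
4. Ferryman goes back to the near shore with crate R4 and crate R5.
5. Ferryman goes to the far shore with crate K4 and crate R6.
6. Ferryman goes back to the near shore alone.
7. Ferryman goes to the far shore with crate R4 and crate R5.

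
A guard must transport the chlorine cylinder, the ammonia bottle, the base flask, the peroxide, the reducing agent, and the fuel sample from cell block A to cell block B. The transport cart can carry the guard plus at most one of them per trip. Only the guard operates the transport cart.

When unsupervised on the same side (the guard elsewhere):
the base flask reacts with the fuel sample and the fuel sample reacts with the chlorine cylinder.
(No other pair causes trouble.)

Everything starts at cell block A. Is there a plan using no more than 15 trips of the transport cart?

Yes — this plan uses 13 crossings (≤ 15):
1. Guard goes to cell block B with the fuel sample.  [cell block A: the ammonia bottle, the base flask, the chlorine cylinder, the peroxide, the reducing agent | cell block B: the fuel sample]
2. Guard goes back to cell block A alone.  [cell block A: the ammonia bottle, the base flask, the chlorine cylinder, the peroxide, the reducing agent | cell block B: the fuel sample]
3. Guard goes to cell block B with the chlorine cylinder.  [cell block A: the ammonia bottle, the base flask, the peroxide, the reducing agent | cell block B: the chlorine cylinder, the fuel sample]
4. Guard goes back to cell block A with the fuel sample.  [cell block A: the ammonia bottle, the base flask, the fuel sample, the peroxide, the reducing agent | cell block B: the chlorine cylinder]
5. Guard goes to cell block B with the base flask.  [cell block A: the ammonia bottle, the fuel sample, the peroxide, the reducing agent | cell block B: the base flask, the chlorine cylinder]
6. Guard goes back to cell block A alone.  [cell block A: the ammonia bottle, the fuel sample, the peroxide, the reducing agent | cell block B: the base flask, the chlorine cylinder]
7. Guard goes to cell block B with the ammonia bottle.  [cell block A: the fuel sample, the peroxide, the reducing agent | cell block B: the ammonia bottle, the base flask, the chlorine cylinder]
8. Guard goes back to cell block A alone.  [cell block A: the fuel sample, the peroxide, the reducing agent | cell block B: the ammonia bottle, the base flask, the chlorine cylinder]
9. Guard goes to cell block B with the peroxide.  [cell block A: the fuel sample, the reducing agent | cell block B: the ammonia bottle, the base flask, the chlorine cylinder, the peroxide]
10. Guard goes back to cell block A alone.  [cell block A: the fuel sample, the reducing agent | cell block B: the ammonia bottle, the base flask, the chlorine cylinder, the peroxide]
11. Guard goes to cell block B with the reducing agent.  [cell block A: the fuel sample | cell block B: the ammonia bottle, the base flask, the chlorine cylinder, the peroxide, the reducing agent]
12. Guard goes back to cell block A alone.  [cell block A: the fuel sample | cell block B: the ammonia bottle, the base flask, the chlorine cylinder, the peroxide, the reducing agent]
13. Guard goes to cell block B with the fuel sample.  [cell block A: — | cell block B: the ammonia bottle, the base flask, the chlorine cylinder, the fuel sample, the peroxide, the reducing agent]

Yes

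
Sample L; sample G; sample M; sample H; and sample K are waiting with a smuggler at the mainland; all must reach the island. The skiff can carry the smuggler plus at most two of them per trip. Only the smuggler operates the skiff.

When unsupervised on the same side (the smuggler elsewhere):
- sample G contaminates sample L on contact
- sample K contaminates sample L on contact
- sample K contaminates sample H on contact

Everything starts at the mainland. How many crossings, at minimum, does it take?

Counting alone: the smuggler can take at most 2 across per trip to the island, so moving all 5 needs at least 3 loaded trips out, with a return between consecutive ones — at least 5 crossings.
The plan below uses exactly 5 crossings, so it is optimal:
1. Smuggler goes to the island with sample H and sample L.
2. Smuggler goes back to the mainland alone.
3. Smuggler goes to the island with sample M.
4. Smuggler goes back to the mainland alone.
5. Smuggler goes to the island with sample G and sample K.

5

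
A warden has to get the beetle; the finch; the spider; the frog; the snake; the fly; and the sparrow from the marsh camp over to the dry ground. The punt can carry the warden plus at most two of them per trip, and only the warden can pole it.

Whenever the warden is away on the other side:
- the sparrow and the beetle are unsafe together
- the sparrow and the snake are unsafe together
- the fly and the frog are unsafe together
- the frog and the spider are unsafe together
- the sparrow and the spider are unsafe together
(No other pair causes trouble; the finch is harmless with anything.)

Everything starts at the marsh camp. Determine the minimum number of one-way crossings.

Counting alone: the warden can take at most 2 across per trip to the dry ground, so moving all 7 needs at least 4 loaded trips out, with a return between consecutive ones — at least 7 crossings.
The safety rule pushes this higher. Following every safe sequence of crossings, the most of the 7 that can be at the dry ground as the punt arrives there on crossing 7 is 6 — never all 7.
So no plan with fewer than 9 crossings exists, and this one achieves 9:
1. Warden goes to the dry ground with the frog and the sparrow.  [the marsh camp: the beetle, the finch, the fly, the snake, the spider | the dry ground: the frog, the sparrow]
2. Warden goes back to the marsh camp alone.  [the marsh camp: the beetle, the finch, the fly, the snake, the spider | the dry ground: the frog, the sparrow]
3. Warden goes to the dry ground with the beetle.  [the marsh camp: the finch, the fly, the snake, the spider | the dry ground: the beetle, the frog, the sparrow]
4. Warden goes back to the marsh camp with the sparrow.  [the marsh camp: the finch, the fly, the snake, the sparrow, the spider | the dry ground: the beetle, the frog]
5. Warden goes to the dry ground with the snake and the spider.  [the marsh camp: the finch, the fly, the sparrow | the dry ground: the beetle, the frog, the snake, the spider]
6. Warden goes back to the marsh camp with the frog.  [the marsh camp: the finch, the fly, the frog, the sparrow | the dry ground: the beetle, the snake, the spider]
7. Warden goes to the dry ground with the finch and the fly.  [the marsh camp: the frog, the sparrow | the dry ground: the beetle, the finch, the fly, the snake, the spider]
8. Warden goes back to the marsh camp alone.  [the marsh camp: the frog, the sparrow | the dry ground: the beetle, the finch, the fly, the snake, the spider]
9. Warden goes to the dry ground with the frog and the sparrow.  [the marsh camp: — | the dry ground: the beetle, the finch, the fly, the frog, the snake, the sparrow, the spider]

9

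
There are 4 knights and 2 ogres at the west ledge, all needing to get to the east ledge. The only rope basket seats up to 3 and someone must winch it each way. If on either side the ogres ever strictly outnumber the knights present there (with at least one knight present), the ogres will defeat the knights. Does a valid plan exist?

Yes

1. 2 ogres → the east ledge.  (the west ledge: 4K 0O; the east ledge: 0K 2O)
2. 1 ogre ← the west ledge.  (the west ledge: 4K 1O; the east ledge: 0K 1O)
3. 2 knights and 1 ogre → the east ledge.  (the west ledge: 2K 0O; the east ledge: 2K 2O)
4. 1 ogre ← the west ledge.  (the west ledge: 2K 1O; the east ledge: 2K 1O)
5. 2 knights and 1 ogre → the east ledge.  (the west ledge: 0K 0O; the east ledge: 4K 2O)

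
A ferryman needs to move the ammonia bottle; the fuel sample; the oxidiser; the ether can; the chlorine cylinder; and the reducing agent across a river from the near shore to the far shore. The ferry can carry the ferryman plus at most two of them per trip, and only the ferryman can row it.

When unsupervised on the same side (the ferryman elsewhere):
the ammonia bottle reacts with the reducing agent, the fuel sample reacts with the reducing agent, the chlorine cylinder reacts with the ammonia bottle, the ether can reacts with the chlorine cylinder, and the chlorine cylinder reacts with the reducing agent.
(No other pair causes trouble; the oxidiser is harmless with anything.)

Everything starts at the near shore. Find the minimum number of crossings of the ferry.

9

Counting alone: the ferryman can take at most 2 across per trip to the far shore, so moving all 6 needs at least 3 loaded trips out, with a return between consecutive ones — at least 5 crossings.
The safety rule pushes this higher. Following every safe sequence of crossings, the most of the 6 that can be at the far shore as the ferry arrives there on crossings 5, 7 is 4, 5 respectively — never all 6.
So no plan with fewer than 9 crossings exists, and this one achieves 9:
1. Ferryman goes to the far shore with the chlorine cylinder and the reducing agent.  [the near shore: the ammonia bottle, the ether can, the fuel sample, the oxidiser | the far shore: the chlorine cylinder, the reducing agent]
2. Ferryman goes back to the near shore with the chlorine cylinder.  [the near shore: the ammonia bottle, the chlorine cylinder, the ether can, the fuel sample, the oxidiser | the far shore: the reducing agent]
3. Ferryman goes to the far shore with the ammonia bottle and the ether can.  [the near shore: the chlorine cylinder, the fuel sample, the oxidiser | the far shore: the ammonia bottle, the ether can, the reducing agent]
4. Ferryman goes back to the near shore with the ammonia bottle.  [the near shore: the ammonia bottle, the chlorine cylinder, the fuel sample, the oxidiser | the far shore: the ether can, the reducing agent]
5. Ferryman goes to the far shore with the ammonia bottle and the fuel sample.  [the near shore: the chlorine cylinder, the oxidiser | the far shore: the ammonia bottle, the ether can, the fuel sample, the reducing agent]
6. Ferryman goes back to the near shore with the reducing agent.  [the near shore: the chlorine cylinder, the oxidiser, the reducing agent | the far shore: the ammonia bottle, the ether can, the fuel sample]
7. Ferryman goes to the far shore with the chlorine cylinder and the oxidiser.  [the near shore: the reducing agent | the far shore: the ammonia bottle, the chlorine cylinder, the ether can, the fuel sample, the oxidiser]
8. Ferryman goes back to the near shore with the chlorine cylinder.  [the near shore: the chlorine cylinder, the reducing agent | the far shore: the ammonia bottle, the ether can, the fuel sample, the oxidiser]
9. Ferryman goes to the far shore with the chlorine cylinder and the reducing agent.  [the near shore: — | the far shore: the ammonia bottle, the chlorine cylinder, the ether can, the fuel sample, the oxidiser, the reducing agent]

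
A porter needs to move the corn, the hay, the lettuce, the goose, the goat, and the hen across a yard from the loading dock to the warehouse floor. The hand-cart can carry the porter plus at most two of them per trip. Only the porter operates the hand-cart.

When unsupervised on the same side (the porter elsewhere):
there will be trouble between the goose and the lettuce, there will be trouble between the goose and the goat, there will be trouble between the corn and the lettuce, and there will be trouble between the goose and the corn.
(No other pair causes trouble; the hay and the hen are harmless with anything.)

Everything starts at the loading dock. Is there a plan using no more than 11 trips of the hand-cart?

Yes — this plan uses 9 crossings (≤ 11):
1. Porter goes to the warehouse floor with the corn and the goose.
2. Porter goes back to the loading dock with the corn.
3. Porter goes to the warehouse floor with the corn and the hay.
4. Porter goes back to the loading dock with the corn.
5. Porter goes to the warehouse floor with the corn and the goat.
6. Porter goes back to the loading dock with the goose.
7. Porter goes to the warehouse floor with the hen and the lettuce.
8. Porter goes back to the loading dock with the corn.
9. Porter goes to the warehouse floor with the corn and the goose.

Yes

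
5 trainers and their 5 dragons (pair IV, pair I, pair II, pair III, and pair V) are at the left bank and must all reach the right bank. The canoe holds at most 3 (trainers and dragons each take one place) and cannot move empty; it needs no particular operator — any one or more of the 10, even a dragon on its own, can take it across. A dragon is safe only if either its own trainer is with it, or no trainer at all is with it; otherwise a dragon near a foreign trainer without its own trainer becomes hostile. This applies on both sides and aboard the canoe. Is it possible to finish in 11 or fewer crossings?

Yes

Yes — this plan uses 11 crossings (≤ 11):
1. dragon IV and trainer IV cross → the right bank.
2. trainer IV crosses ← the left bank.
3. dragon I, dragon II, and dragon III cross → the right bank.
4. dragon IV crosses ← the left bank.
5. trainer I, trainer II, and trainer III cross → the right bank.
6. dragon I and trainer I cross ← the left bank.
7. trainer I, trainer IV, and trainer V cross → the right bank.
8. dragon II crosses ← the left bank.
9. dragon I and dragon IV cross → the right bank.
10. dragon IV crosses ← the left bank.
11. dragon II, dragon IV, and dragon V cross → the right bank.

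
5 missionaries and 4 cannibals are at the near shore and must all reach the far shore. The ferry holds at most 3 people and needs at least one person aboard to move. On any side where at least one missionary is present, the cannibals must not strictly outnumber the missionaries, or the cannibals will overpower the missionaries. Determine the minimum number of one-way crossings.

7

Counting alone: each trip to the far shore takes at most 3 across and each return brings at least 1 back, so after t trips out (and t−1 returns) at most 3t − (t−1) of the 9 are across; that first reaches 9 at t = 4, so at least 7 crossings are needed.
The plan below uses exactly 7 crossings, so it is optimal:
1. 3 cannibals → the far shore.  (the near shore: 5M 1C; the far shore: 0M 3C)
2. 1 cannibal ← the near shore.  (the near shore: 5M 2C; the far shore: 0M 2C)
3. 3 missionaries → the far shore.  (the near shore: 2M 2C; the far shore: 3M 2C)
4. 1 missionary ← the near shore.  (the near shore: 3M 2C; the far shore: 2M 2C)
5. 2 missionaries and 1 cannibal → the far shore.  (the near shore: 1M 1C; the far shore: 4M 3C)
6. 1 missionary ← the near shore.  (the near shore: 2M 1C; the far shore: 3M 3C)
7. 2 missionaries and 1 cannibal → the far shore.  (the near shore: 0M 0C; the far shore: 5M 4C)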